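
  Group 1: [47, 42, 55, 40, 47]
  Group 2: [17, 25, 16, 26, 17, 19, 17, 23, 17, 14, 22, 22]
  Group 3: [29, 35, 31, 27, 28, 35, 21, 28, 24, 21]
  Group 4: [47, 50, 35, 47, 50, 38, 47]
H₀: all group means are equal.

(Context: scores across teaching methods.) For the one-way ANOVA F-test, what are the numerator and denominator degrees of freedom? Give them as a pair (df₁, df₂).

degrees of freedom = [3, 30]

k = 4 groups, N = 34 total
df = (k−1, N−k) = (4−1, 34−4) = (3, 30)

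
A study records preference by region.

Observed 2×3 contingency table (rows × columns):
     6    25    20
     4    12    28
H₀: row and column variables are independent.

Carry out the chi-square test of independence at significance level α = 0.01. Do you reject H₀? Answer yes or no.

reject H₀: no

Row totals [51, 44], col totals [10, 37, 48], n=95
χ² = (6−5.37)²/5.37 + (25−19.86)²/19.86 + (20−25.77)²/25.77 + (4−4.63)²/4.63 + (12−17.14)²/17.14 + (28−22.23)²/22.23 = 5.8167
df = 2
p-value (upper-tail) = 0.05457
At α=0.01: p ≥ α → fail to reject H₀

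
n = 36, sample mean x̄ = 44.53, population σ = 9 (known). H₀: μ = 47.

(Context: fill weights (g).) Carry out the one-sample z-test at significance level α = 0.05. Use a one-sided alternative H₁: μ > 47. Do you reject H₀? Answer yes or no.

reject H₀: no

SE = σ/√n = 9/√36 = 1.5000
z = (x̄−μ₀)/SE = (44.53−47)/1.5000 = -1.6467
p-value (one-sided, H₁ greater) = 0.95019
At α=0.05: p ≥ α → fail to reject H₀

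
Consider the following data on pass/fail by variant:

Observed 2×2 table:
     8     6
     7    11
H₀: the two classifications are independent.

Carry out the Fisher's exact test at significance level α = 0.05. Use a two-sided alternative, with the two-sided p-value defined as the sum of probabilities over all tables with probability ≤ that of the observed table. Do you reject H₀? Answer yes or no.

reject H₀: no

Margins: r₁=14, r₂=18, c₁=15, c₂=17, n=32
p_obs = C(14,8)·C(18,7)/C(32,15); sum pmf over tables with pmf ≤ p_obs
p-value (two-sided) = 0.47645
At α=0.05: p ≥ α → fail to reject H₀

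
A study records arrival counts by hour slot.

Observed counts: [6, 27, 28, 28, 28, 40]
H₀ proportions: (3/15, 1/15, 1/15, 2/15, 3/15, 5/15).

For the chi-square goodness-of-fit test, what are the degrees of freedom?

df = k − 1 = 6 − 1 = 5

degrees of freedom = 5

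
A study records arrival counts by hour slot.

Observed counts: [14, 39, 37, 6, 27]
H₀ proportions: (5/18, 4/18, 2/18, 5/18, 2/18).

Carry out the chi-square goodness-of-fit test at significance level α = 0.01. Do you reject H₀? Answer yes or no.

reject H₀: yes

n = 123; E_i = n·p_i = [34.17, 27.33, 13.67, 34.17, 13.67]
χ² = (14−34.17)²/34.17 + (39−27.33)²/27.33 + (37−13.67)²/13.67 + (6−34.17)²/34.17 + (27−13.67)²/13.67 = 92.9488
df = 4
p-value (upper-tail) = 0.00000
At α=0.01: p < α → reject H₀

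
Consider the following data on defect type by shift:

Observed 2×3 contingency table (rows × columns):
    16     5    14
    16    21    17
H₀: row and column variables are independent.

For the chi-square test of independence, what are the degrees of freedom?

df = (r−1)(c−1) = (2−1)·(3−1) = 2

degrees of freedom = 2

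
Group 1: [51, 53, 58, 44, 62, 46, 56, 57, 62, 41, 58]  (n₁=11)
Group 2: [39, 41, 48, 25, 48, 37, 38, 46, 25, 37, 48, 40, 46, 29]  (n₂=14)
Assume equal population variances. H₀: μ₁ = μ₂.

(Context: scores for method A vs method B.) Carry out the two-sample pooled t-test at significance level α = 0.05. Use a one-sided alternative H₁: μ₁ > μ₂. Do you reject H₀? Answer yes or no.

reject H₀: yes

x̄₁=53.455, s₁=7.160, n₁=11
x̄₂=39.071, s₂=8.071, n₂=14
s_p² = [10·7.160² + 13·8.071²]/23 = 59.1155
SE = √(s_p²·(1/11+1/14)) = 3.0978
t = (53.455−39.071)/3.0978 = 4.6429
df = 23
p-value (one-sided, H₁ greater) = 0.00006
At α=0.05: p < α → reject H₀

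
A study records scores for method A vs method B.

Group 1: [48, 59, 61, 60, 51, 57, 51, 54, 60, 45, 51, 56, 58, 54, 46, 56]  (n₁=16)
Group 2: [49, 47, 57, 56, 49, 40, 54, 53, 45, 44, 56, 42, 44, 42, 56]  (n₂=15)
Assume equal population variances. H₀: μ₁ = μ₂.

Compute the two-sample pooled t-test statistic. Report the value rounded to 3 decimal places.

test statistic = 2.643

x̄₁=54.188, s₁=5.076, n₁=16
x̄₂=48.933, s₂=5.982, n₂=15
s_p² = [15·5.076² + 14·5.982²]/29 = 30.5990
SE = √(s_p²·(1/16+1/15)) = 1.9881
t = (54.188−48.933)/1.9881 = 2.6429
df = 29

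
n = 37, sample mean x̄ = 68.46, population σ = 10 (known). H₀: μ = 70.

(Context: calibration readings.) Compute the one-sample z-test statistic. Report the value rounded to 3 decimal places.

test statistic = -0.937

SE = σ/√n = 10/√37 = 1.6440
z = (x̄−μ₀)/SE = (68.46−70)/1.6440 = -0.9367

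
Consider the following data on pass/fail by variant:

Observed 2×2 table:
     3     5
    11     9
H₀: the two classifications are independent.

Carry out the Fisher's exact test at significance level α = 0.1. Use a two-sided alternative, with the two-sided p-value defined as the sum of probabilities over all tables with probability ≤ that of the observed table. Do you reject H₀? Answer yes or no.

Margins: r₁=8, r₂=20, c₁=14, c₂=14, n=28
p_obs = C(8,3)·C(20,11)/C(28,14); sum pmf over tables with pmf ≤ p_obs
p-value (two-sided) = 0.67762
At α=0.1: p ≥ α → fail to reject H₀

reject H₀: no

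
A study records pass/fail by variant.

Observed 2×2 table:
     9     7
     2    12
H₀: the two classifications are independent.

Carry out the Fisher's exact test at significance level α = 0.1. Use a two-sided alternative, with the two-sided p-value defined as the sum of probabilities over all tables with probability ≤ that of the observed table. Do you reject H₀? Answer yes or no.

reject H₀: yes

Margins: r₁=16, r₂=14, c₁=11, c₂=19, n=30
p_obs = C(16,9)·C(14,2)/C(30,11); sum pmf over tables with pmf ≤ p_obs
p-value (two-sided) = 0.02589
At α=0.1: p < α → reject H₀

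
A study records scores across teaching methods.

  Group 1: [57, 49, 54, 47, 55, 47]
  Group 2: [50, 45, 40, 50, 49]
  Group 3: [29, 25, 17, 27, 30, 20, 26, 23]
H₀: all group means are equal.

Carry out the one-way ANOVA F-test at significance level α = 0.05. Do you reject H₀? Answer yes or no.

Group means [51.50, 46.80, 24.62], grand mean 38.947
SSB = Σnᵢ(x̄ᵢ−x̄)² = 2894.772; SSW = ΣΣ(x−x̄ᵢ)² = 308.175
MSB = 2894.772/2 = 1447.3862; MSW = 308.175/16 = 19.2609
F = MSB/MSW = 75.1462
df = (2, 16)
p-value (upper-tail) = 0.00000
At α=0.05: p < α → reject H₀

reject H₀: yes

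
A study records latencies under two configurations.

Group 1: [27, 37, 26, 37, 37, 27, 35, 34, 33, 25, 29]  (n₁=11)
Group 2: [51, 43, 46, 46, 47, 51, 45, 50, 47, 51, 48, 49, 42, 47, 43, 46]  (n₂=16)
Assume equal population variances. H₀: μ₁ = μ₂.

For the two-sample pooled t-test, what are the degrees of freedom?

df = n₁ + n₂ − 2 = 11 + 16 − 2 = 25

degrees of freedom = 25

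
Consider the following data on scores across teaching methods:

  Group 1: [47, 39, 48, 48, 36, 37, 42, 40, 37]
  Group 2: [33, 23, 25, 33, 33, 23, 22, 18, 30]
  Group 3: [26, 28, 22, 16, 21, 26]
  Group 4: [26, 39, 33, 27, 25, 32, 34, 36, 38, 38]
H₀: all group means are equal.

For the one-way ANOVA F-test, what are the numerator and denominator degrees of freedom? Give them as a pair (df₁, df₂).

degrees of freedom = [3, 30]

k = 4 groups, N = 34 total
df = (k−1, N−k) = (4−1, 34−4) = (3, 30)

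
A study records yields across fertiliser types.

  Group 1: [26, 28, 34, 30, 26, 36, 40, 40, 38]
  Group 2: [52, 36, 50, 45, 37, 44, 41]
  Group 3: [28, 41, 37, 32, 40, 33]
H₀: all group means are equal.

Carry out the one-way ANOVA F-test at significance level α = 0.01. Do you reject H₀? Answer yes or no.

reject H₀: yes

Group means [33.11, 43.57, 35.17], grand mean 37.000
SSB = Σnᵢ(x̄ᵢ−x̄)² = 458.563; SSW = ΣΣ(x−x̄ᵢ)² = 613.437
MSB = 458.563/2 = 229.2817; MSW = 613.437/19 = 32.2861
F = MSB/MSW = 7.1016
df = (2, 19)
p-value (upper-tail) = 0.00498
At α=0.01: p < α → reject H₀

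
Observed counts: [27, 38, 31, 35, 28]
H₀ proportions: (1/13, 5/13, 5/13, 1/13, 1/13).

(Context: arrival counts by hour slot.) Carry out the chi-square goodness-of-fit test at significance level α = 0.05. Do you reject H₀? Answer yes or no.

n = 159; E_i = n·p_i = [12.23, 61.15, 61.15, 12.23, 12.23]
χ² = (27−12.23)²/12.23 + (38−61.15)²/61.15 + (31−61.15)²/61.15 + (35−12.23)²/12.23 + (28−12.23)²/12.23 = 104.1887
df = 4
p-value (upper-tail) = 0.00000
At α=0.05: p < α → reject H₀

reject H₀: yes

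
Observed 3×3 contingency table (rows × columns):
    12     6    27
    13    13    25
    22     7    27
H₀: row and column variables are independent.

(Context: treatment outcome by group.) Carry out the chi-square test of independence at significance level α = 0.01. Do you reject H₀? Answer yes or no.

reject H₀: no

Row totals [45, 51, 56], col totals [47, 26, 79], n=152
χ² = (12−13.91)²/13.91 + (6−7.70)²/7.70 + (27−23.39)²/23.39 + (13−15.77)²/15.77 + (13−8.72)²/8.72 + (25−26.51)²/26.51 + (22−17.32)²/17.32 + (7−9.58)²/9.58 + (27−29.11)²/29.11 = 5.9776
df = 4
p-value (upper-tail) = 0.20083
At α=0.01: p ≥ α → fail to reject H₀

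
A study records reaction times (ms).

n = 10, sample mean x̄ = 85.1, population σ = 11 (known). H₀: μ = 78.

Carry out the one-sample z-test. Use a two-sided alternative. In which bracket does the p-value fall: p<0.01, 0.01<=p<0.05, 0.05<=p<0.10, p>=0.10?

SE = σ/√n = 11/√10 = 3.4785
z = (x̄−μ₀)/SE = (85.1−78)/3.4785 = 2.0411
p-value (two-sided) = 0.04124
→ bracket: 0.01<=p<0.05

p-value bracket: 0.01<=p<0.05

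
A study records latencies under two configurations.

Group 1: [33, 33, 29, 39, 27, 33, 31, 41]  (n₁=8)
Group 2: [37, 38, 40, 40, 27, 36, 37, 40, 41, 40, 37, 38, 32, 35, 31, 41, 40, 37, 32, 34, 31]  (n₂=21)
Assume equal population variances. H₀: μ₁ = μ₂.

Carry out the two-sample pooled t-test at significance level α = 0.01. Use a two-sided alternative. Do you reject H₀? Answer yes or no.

x̄₁=33.250, s₁=4.713, n₁=8
x̄₂=36.381, s₂=3.918, n₂=21
s_p² = [7·4.713² + 20·3.918²]/27 = 17.1279
SE = √(s_p²·(1/8+1/21)) = 1.7195
t = (33.250−36.381)/1.7195 = -1.8209
df = 27
p-value (two-sided) = 0.07973
At α=0.01: p ≥ α → fail to reject H₀

reject H₀: no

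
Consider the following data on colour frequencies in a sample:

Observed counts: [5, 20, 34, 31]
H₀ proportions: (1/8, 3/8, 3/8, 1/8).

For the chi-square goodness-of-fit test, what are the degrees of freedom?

df = k − 1 = 4 − 1 = 3

degrees of freedom = 3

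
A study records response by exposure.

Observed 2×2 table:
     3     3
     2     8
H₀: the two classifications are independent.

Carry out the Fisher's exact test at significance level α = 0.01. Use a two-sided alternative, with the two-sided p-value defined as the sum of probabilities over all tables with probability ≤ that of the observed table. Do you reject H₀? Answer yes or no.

Margins: r₁=6, r₂=10, c₁=5, c₂=11, n=16
p_obs = C(6,3)·C(10,2)/C(16,5); sum pmf over tables with pmf ≤ p_obs
p-value (two-sided) = 0.29945
At α=0.01: p ≥ α → fail to reject H₀

reject H₀: no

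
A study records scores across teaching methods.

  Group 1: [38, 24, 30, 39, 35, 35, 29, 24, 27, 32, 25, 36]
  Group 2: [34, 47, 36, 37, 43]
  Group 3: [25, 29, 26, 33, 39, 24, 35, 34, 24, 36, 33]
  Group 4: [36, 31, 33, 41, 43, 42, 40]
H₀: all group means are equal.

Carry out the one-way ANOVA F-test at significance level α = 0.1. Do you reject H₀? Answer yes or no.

reject H₀: yes

Group means [31.17, 39.40, 30.73, 38.00], grand mean 33.571
SSB = Σnᵢ(x̄ᵢ−x̄)² = 465.523; SSW = ΣΣ(x−x̄ᵢ)² = 859.048
MSB = 465.523/3 = 155.1743; MSW = 859.048/31 = 27.7112
F = MSB/MSW = 5.5997
df = (3, 31)
p-value (upper-tail) = 0.00346
At α=0.1: p < α → reject H₀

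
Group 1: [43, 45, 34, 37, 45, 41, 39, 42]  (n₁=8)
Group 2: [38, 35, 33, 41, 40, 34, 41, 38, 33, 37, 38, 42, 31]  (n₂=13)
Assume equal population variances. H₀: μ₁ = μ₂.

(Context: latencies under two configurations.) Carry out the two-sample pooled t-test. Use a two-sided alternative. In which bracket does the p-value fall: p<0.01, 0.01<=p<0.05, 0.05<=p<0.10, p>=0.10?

p-value bracket: 0.01<=p<0.05

x̄₁=40.750, s₁=3.882, n₁=8
x̄₂=37.000, s₂=3.536, n₂=13
s_p² = [7·3.882² + 12·3.536²]/19 = 13.4474
SE = √(s_p²·(1/8+1/13)) = 1.6478
t = (40.750−37.000)/1.6478 = 2.2757
df = 19
p-value (two-sided) = 0.03463
→ bracket: 0.01<=p<0.05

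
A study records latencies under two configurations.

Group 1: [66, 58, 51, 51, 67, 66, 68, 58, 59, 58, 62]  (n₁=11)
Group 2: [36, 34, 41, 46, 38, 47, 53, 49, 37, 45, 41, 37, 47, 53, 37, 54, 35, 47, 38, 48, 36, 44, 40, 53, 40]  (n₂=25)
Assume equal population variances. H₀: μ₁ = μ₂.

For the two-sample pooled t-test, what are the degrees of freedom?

df = n₁ + n₂ − 2 = 11 + 25 − 2 = 34

degrees of freedom = 34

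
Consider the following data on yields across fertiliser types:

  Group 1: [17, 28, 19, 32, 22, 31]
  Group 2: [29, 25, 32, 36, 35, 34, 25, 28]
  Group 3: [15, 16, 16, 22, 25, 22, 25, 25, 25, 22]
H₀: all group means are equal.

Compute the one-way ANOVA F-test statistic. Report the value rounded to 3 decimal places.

Group means [24.83, 30.50, 21.30], grand mean 25.250
SSB = Σnᵢ(x̄ᵢ−x̄)² = 377.567; SSW = ΣΣ(x−x̄ᵢ)² = 488.933
MSB = 377.567/2 = 188.7833; MSW = 488.933/21 = 23.2825
F = MSB/MSW = 8.1084
df = (2, 21)

test statistic = 8.108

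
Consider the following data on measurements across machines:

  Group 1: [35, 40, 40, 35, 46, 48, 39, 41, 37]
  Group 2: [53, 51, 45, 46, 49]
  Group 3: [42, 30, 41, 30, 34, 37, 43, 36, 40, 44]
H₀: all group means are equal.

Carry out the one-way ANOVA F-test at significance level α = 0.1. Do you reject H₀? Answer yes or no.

Group means [40.11, 48.80, 37.70], grand mean 40.917
SSB = Σnᵢ(x̄ᵢ−x̄)² = 420.044; SSW = ΣΣ(x−x̄ᵢ)² = 443.789
MSB = 420.044/2 = 210.0222; MSW = 443.789/21 = 21.1328
F = MSB/MSW = 9.9382
df = (2, 21)
p-value (upper-tail) = 0.00092
At α=0.1: p < α → reject H₀

reject H₀: yes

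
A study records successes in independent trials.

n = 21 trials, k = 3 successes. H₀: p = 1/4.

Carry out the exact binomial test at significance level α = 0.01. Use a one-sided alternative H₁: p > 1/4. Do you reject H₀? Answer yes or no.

reject H₀: no

Exact binomial: n=21, k=3, p₀=1/4=0.2500
P(X≥3) from Σ C(n,i)·p₀^i·(1−p₀)^(n−i)
p-value (one-sided, H₁ greater) = 0.92548
At α=0.01: p ≥ α → fail to reject H₀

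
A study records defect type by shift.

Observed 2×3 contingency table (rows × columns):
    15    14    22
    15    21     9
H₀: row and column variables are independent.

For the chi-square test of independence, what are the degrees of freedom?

degrees of freedom = 2

df = (r−1)(c−1) = (2−1)·(3−1) = 2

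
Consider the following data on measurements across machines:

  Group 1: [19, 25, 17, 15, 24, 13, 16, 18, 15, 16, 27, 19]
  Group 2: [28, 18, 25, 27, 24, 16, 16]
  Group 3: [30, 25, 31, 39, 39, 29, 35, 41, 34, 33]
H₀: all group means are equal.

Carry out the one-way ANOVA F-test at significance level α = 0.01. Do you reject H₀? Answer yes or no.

reject H₀: yes

Group means [18.67, 22.00, 33.60], grand mean 24.621
SSB = Σnᵢ(x̄ᵢ−x̄)² = 1279.761; SSW = ΣΣ(x−x̄ᵢ)² = 607.067
MSB = 1279.761/2 = 639.8805; MSW = 607.067/26 = 23.3487
F = MSB/MSW = 27.4054
df = (2, 26)
p-value (upper-tail) = 0.00000
At α=0.01: p < α → reject H₀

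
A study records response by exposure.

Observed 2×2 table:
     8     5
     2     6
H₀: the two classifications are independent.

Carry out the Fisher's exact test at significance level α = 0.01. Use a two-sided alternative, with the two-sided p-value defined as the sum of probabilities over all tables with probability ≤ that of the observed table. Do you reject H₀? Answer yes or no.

Margins: r₁=13, r₂=8, c₁=10, c₂=11, n=21
p_obs = C(13,8)·C(8,2)/C(21,10); sum pmf over tables with pmf ≤ p_obs
p-value (two-sided) = 0.18266
At α=0.01: p ≥ α → fail to reject H₀

reject H₀: no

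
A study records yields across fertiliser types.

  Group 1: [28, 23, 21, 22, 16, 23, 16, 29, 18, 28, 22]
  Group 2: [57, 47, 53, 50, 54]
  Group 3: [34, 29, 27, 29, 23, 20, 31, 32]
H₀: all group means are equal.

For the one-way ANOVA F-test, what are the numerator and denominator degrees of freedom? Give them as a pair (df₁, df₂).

degrees of freedom = [2, 21]

k = 3 groups, N = 24 total
df = (k−1, N−k) = (3−1, 24−3) = (2, 21)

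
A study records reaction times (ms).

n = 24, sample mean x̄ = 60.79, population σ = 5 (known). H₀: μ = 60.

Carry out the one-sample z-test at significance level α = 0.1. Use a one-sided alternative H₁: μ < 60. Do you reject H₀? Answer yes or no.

SE = σ/√n = 5/√24 = 1.0206
z = (x̄−μ₀)/SE = (60.79−60)/1.0206 = 0.7740
p-value (one-sided, H₁ less) = 0.78055
At α=0.1: p ≥ α → fail to reject H₀

reject H₀: no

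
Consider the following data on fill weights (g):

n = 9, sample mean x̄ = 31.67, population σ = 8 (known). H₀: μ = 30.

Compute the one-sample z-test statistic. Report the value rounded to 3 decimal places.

SE = σ/√n = 8/√9 = 2.6667
z = (x̄−μ₀)/SE = (31.67−30)/2.6667 = 0.6263

test statistic = 0.626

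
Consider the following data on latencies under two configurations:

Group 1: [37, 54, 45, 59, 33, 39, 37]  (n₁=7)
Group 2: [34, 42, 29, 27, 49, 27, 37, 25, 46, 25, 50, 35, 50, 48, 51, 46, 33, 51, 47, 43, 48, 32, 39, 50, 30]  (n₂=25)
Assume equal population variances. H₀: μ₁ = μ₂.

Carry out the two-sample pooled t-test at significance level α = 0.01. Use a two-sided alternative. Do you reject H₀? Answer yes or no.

reject H₀: no

x̄₁=43.429, s₁=9.727, n₁=7
x̄₂=39.760, s₂=9.302, n₂=25
s_p² = [6·9.727² + 24·9.302²]/30 = 88.1425
SE = √(s_p²·(1/7+1/25)) = 4.0147
t = (43.429−39.760)/4.0147 = 0.9138
df = 30
p-value (two-sided) = 0.36811
At α=0.01: p ≥ α → fail to reject H₀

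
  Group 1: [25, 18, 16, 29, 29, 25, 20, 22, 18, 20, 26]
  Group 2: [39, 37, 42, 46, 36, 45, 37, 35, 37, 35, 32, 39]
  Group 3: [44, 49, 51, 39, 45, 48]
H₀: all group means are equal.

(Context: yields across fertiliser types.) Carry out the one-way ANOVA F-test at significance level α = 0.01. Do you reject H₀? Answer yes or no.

reject H₀: yes

Group means [22.55, 38.33, 46.00], grand mean 33.931
SSB = Σnᵢ(x̄ᵢ−x̄)² = 2532.468; SSW = ΣΣ(x−x̄ᵢ)² = 487.394
MSB = 2532.468/2 = 1266.2341; MSW = 487.394/26 = 18.7459
F = MSB/MSW = 67.5472
df = (2, 26)
p-value (upper-tail) = 0.00000
At α=0.01: p < α → reject H₀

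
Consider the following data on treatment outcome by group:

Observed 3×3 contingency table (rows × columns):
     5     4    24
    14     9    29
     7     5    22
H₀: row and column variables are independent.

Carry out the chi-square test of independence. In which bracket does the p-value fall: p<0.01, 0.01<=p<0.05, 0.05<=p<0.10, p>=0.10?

Row totals [33, 52, 34], col totals [26, 18, 75], n=119
χ² = (5−7.21)²/7.21 + (4−4.99)²/4.99 + (24−20.80)²/20.80 + (14−11.36)²/11.36 + (9−7.87)²/7.87 + (29−32.77)²/32.77 + (7−7.43)²/7.43 + (5−5.14)²/5.14 + (22−21.43)²/21.43 = 2.6221
df = 4
p-value (upper-tail) = 0.62292
→ bracket: p>=0.10

p-value bracket: p>=0.10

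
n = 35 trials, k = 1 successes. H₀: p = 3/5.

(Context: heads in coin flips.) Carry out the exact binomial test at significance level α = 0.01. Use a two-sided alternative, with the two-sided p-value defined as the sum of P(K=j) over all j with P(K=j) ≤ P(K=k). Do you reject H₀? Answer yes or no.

Exact binomial: n=35, k=1, p₀=3/5=0.6000
P(X=j) = C(n,j)·p₀^j·(1−p₀)^(n−j); p = Σ P(X=j) over j with P(X=j) ≤ P(X=1)
p-value (two-sided) = 0.00000
At α=0.01: p < α → reject H₀

reject H₀: yes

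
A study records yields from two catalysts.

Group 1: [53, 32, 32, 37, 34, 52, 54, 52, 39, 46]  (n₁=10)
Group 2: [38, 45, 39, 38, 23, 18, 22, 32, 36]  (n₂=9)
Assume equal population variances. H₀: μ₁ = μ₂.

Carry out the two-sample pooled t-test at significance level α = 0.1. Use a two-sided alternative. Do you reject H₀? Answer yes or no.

x̄₁=43.100, s₁=9.231, n₁=10
x̄₂=32.333, s₂=9.233, n₂=9
s_p² = [9·9.231² + 8·9.233²]/17 = 85.2294
SE = √(s_p²·(1/10+1/9)) = 4.2418
t = (43.100−32.333)/4.2418 = 2.5382
df = 17
p-value (two-sided) = 0.02122
At α=0.1: p < α → reject H₀

reject H₀: yes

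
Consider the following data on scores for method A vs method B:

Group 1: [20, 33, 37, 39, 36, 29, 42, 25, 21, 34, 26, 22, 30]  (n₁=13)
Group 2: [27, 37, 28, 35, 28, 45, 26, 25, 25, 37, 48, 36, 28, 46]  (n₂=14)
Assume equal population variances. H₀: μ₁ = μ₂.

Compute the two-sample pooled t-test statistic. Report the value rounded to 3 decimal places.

test statistic = -1.123

x̄₁=30.308, s₁=7.192, n₁=13
x̄₂=33.643, s₂=8.158, n₂=14
s_p² = [12·7.192² + 13·8.158²]/25 = 59.4393
SE = √(s_p²·(1/13+1/14)) = 2.9695
t = (30.308−33.643)/2.9695 = -1.1231
df = 25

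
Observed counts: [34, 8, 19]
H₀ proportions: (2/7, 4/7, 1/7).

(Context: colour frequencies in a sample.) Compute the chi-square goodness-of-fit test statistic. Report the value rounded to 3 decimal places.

test statistic = 48.590

n = 61; E_i = n·p_i = [17.43, 34.86, 8.71]
χ² = (34−17.43)²/17.43 + (8−34.86)²/34.86 + (19−8.71)²/8.71 = 48.5902
df = 2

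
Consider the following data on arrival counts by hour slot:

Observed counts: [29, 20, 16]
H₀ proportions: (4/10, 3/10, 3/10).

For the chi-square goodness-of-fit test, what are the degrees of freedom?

df = k − 1 = 3 − 1 = 2

degrees of freedom = 2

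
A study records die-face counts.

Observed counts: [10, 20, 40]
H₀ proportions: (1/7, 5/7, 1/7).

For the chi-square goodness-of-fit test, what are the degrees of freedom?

df = k − 1 = 3 − 1 = 2

degrees of freedom = 2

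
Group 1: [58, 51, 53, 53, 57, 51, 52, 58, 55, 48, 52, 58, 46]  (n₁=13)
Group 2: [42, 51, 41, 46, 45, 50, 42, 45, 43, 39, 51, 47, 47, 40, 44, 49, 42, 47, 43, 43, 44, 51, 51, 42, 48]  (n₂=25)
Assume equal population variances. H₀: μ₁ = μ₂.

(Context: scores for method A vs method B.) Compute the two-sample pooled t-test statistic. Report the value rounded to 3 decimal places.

x̄₁=53.231, s₁=3.855, n₁=13
x̄₂=45.320, s₂=3.716, n₂=25
s_p² = [12·3.855² + 24·3.716²]/36 = 14.1597
SE = √(s_p²·(1/13+1/25)) = 1.2867
t = (53.231−45.320)/1.2867 = 6.1481
df = 36

test statistic = 6.148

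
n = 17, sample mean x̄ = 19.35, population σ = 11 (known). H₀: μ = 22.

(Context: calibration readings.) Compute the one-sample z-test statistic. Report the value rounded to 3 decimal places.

SE = σ/√n = 11/√17 = 2.6679
z = (x̄−μ₀)/SE = (19.35−22)/2.6679 = -0.9933

test statistic = -0.993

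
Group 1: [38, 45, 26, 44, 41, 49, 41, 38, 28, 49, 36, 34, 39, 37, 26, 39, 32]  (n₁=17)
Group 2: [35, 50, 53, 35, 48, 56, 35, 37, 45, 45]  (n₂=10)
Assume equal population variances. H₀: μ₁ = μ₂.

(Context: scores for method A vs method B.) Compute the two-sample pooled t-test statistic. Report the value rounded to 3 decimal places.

x̄₁=37.765, s₁=7.031, n₁=17
x̄₂=43.900, s₂=7.965, n₂=10
s_p² = [16·7.031² + 9·7.965²]/25 = 54.4784
SE = √(s_p²·(1/17+1/10)) = 2.9415
t = (37.765−43.900)/2.9415 = -2.0858
df = 25

test statistic = -2.086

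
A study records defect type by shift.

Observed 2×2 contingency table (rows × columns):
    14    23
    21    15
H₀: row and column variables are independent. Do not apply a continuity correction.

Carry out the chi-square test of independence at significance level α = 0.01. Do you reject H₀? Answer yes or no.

reject H₀: no

Row totals [37, 36], col totals [35, 38], n=73
χ² = (14−17.74)²/17.74 + (23−19.26)²/19.26 + (21−17.26)²/17.26 + (15−18.74)²/18.74 = 3.0711
df = 1
p-value (upper-tail) = 0.07970
At α=0.01: p ≥ α → fail to reject H₀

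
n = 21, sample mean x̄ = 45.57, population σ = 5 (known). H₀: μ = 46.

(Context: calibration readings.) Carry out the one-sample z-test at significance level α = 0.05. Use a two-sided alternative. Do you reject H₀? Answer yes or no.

SE = σ/√n = 5/√21 = 1.0911
z = (x̄−μ₀)/SE = (45.57−46)/1.0911 = -0.3941
p-value (two-sided) = 0.69351
At α=0.05: p ≥ α → fail to reject H₀

reject H₀: no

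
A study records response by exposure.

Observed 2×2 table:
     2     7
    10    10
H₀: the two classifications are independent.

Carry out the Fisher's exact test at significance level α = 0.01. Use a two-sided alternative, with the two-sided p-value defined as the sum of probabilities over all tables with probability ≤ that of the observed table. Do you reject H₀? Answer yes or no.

Margins: r₁=9, r₂=20, c₁=12, c₂=17, n=29
p_obs = C(9,2)·C(20,10)/C(29,12); sum pmf over tables with pmf ≤ p_obs
p-value (two-sided) = 0.23408
At α=0.01: p ≥ α → fail to reject H₀

reject H₀: no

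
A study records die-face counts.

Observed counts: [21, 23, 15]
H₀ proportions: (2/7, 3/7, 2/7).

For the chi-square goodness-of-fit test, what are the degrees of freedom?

degrees of freedom = 2

df = k − 1 = 3 − 1 = 2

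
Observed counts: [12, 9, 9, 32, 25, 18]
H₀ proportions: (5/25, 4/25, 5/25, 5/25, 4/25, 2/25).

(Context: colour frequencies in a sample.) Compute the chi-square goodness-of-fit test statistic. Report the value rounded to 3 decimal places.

n = 105; E_i = n·p_i = [21.00, 16.80, 21.00, 21.00, 16.80, 8.40]
χ² = (12−21.00)²/21.00 + (9−16.80)²/16.80 + (9−21.00)²/21.00 + (32−21.00)²/21.00 + (25−16.80)²/16.80 + (18−8.40)²/8.40 = 35.0714
df = 5

test statistic = 35.071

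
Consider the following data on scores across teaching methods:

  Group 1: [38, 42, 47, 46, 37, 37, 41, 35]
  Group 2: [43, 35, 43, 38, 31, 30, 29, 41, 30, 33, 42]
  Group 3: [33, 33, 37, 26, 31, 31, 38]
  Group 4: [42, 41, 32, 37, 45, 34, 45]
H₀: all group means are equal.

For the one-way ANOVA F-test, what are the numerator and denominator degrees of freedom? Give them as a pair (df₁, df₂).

k = 4 groups, N = 33 total
df = (k−1, N−k) = (4−1, 33−4) = (3, 29)

degrees of freedom = [3, 29]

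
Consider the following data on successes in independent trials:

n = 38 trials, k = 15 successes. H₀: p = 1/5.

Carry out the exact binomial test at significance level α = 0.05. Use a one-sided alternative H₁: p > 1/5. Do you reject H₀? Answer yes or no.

reject H₀: yes

Exact binomial: n=38, k=15, p₀=1/5=0.2000
P(X≥15) from Σ C(n,i)·p₀^i·(1−p₀)^(n−i)
p-value (one-sided, H₁ greater) = 0.00455
At α=0.05: p < α → reject H₀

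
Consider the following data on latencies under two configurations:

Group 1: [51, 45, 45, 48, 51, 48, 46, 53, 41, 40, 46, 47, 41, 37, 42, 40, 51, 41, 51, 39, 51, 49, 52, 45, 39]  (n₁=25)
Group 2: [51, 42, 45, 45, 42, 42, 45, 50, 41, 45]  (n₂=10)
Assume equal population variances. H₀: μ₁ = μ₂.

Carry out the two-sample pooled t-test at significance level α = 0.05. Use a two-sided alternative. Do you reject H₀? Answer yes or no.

x̄₁=45.560, s₁=4.866, n₁=25
x̄₂=44.800, s₂=3.393, n₂=10
s_p² = [24·4.866² + 9·3.393²]/33 = 20.3564
SE = √(s_p²·(1/25+1/10)) = 1.6882
t = (45.560−44.800)/1.6882 = 0.4502
df = 33
p-value (two-sided) = 0.65551
At α=0.05: p ≥ α → fail to reject H₀

reject H₀: no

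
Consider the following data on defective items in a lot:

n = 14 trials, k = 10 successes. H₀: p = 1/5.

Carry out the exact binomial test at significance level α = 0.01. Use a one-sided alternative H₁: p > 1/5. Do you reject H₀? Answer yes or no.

reject H₀: yes

Exact binomial: n=14, k=10, p₀=1/5=0.2000
P(X≥10) from Σ C(n,i)·p₀^i·(1−p₀)^(n−i)
p-value (one-sided, H₁ greater) = 0.00005
At α=0.01: p < α → reject H₀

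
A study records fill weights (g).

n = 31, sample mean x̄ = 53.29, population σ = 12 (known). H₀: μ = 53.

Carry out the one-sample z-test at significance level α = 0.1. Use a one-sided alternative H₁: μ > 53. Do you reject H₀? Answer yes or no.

reject H₀: no

SE = σ/√n = 12/√31 = 2.1553
z = (x̄−μ₀)/SE = (53.29−53)/2.1553 = 0.1346
p-value (one-sided, H₁ greater) = 0.44648
At α=0.1: p ≥ α → fail to reject H₀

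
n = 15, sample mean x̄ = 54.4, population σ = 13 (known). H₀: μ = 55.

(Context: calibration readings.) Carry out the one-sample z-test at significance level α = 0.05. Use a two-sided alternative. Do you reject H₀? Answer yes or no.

SE = σ/√n = 13/√15 = 3.3566
z = (x̄−μ₀)/SE = (54.4−55)/3.3566 = -0.1788
p-value (two-sided) = 0.85813
At α=0.05: p ≥ α → fail to reject H₀

reject H₀: no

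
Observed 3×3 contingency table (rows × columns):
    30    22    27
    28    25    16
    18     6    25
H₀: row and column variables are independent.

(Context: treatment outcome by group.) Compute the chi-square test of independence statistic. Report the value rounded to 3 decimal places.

Row totals [79, 69, 49], col totals [76, 53, 68], n=197
χ² = (30−30.48)²/30.48 + (22−21.25)²/21.25 + (27−27.27)²/27.27 + (28−26.62)²/26.62 + (25−18.56)²/18.56 + (16−23.82)²/23.82 + (18−18.90)²/18.90 + (6−13.18)²/13.18 + (25−16.91)²/16.91 = 12.7282
df = 4

test statistic = 12.728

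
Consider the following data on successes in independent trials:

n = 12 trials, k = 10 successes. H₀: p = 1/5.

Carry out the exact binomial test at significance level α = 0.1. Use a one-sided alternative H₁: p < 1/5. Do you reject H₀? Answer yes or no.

Exact binomial: n=12, k=10, p₀=1/5=0.2000
P(X≤10) from Σ C(n,i)·p₀^i·(1−p₀)^(n−i)
p-value (one-sided, H₁ less) = 1.00000
At α=0.1: p ≥ α → fail to reject H₀

reject H₀: no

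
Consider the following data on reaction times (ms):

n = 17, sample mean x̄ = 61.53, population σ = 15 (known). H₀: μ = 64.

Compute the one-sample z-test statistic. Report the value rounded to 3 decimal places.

SE = σ/√n = 15/√17 = 3.6380
z = (x̄−μ₀)/SE = (61.53−64)/3.6380 = -0.6789

test statistic = -0.679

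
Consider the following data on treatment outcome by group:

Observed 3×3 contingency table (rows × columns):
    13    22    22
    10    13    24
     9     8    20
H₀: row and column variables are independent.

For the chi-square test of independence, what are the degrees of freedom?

degrees of freedom = 4

df = (r−1)(c−1) = (3−1)·(3−1) = 4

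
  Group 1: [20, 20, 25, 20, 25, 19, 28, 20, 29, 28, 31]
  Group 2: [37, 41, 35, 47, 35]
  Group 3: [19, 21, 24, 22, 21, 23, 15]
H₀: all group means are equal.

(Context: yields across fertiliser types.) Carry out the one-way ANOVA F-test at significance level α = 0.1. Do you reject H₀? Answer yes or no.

Group means [24.09, 39.00, 20.71], grand mean 26.304
SSB = Σnᵢ(x̄ᵢ−x̄)² = 1078.532; SSW = ΣΣ(x−x̄ᵢ)² = 354.338
MSB = 1078.532/2 = 539.2660; MSW = 354.338/20 = 17.7169
F = MSB/MSW = 30.4380
df = (2, 20)
p-value (upper-tail) = 0.00000
At α=0.1: p < α → reject H₀

reject H₀: yes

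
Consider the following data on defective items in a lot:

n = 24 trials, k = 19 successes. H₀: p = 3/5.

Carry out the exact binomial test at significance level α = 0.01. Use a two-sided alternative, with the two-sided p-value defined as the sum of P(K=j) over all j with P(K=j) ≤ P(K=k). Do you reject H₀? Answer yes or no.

reject H₀: no

Exact binomial: n=24, k=19, p₀=3/5=0.6000
P(X=j) = C(n,j)·p₀^j·(1−p₀)^(n−j); p = Σ P(X=j) over j with P(X=j) ≤ P(X=19)
p-value (two-sided) = 0.06163
At α=0.01: p ≥ α → fail to reject H₀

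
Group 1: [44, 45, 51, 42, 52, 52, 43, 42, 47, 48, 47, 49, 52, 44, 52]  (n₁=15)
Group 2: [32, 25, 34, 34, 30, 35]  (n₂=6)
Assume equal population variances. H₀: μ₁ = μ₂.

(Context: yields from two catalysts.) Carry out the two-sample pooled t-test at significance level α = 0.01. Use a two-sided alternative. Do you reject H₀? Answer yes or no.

reject H₀: yes

x̄₁=47.333, s₁=3.848, n₁=15
x̄₂=31.667, s₂=3.724, n₂=6
s_p² = [14·3.848² + 5·3.724²]/19 = 14.5614
SE = √(s_p²·(1/15+1/6)) = 1.8433
t = (47.333−31.667)/1.8433 = 8.4994
df = 19
p-value (two-sided) = 0.00000
At α=0.01: p < α → reject H₀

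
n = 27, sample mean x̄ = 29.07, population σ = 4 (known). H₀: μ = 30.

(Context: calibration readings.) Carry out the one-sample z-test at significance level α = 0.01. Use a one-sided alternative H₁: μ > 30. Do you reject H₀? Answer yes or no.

SE = σ/√n = 4/√27 = 0.7698
z = (x̄−μ₀)/SE = (29.07−30)/0.7698 = -1.2081
p-value (one-sided, H₁ greater) = 0.88650
At α=0.01: p ≥ α → fail to reject H₀

reject H₀: no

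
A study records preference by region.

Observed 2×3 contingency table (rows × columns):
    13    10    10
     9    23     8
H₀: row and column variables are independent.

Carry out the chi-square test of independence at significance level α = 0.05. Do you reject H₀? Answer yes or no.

reject H₀: no

Row totals [33, 40], col totals [22, 33, 18], n=73
χ² = (13−9.95)²/9.95 + (10−14.92)²/14.92 + (10−8.14)²/8.14 + (9−12.05)²/12.05 + (23−18.08)²/18.08 + (8−9.86)²/9.86 = 5.4496
df = 2
p-value (upper-tail) = 0.06556
At α=0.05: p ≥ α → fail to reject H₀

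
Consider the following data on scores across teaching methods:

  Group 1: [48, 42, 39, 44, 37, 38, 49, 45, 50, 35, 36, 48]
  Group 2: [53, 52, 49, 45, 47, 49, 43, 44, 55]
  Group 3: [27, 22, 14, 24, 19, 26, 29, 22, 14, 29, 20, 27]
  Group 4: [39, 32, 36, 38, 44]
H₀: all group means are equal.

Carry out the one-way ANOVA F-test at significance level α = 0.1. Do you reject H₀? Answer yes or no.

Group means [42.58, 48.56, 22.75, 37.80], grand mean 37.105
SSB = Σnᵢ(x̄ᵢ−x̄)² = 4015.390; SSW = ΣΣ(x−x̄ᵢ)² = 848.189
MSB = 4015.390/3 = 1338.4634; MSW = 848.189/34 = 24.9467
F = MSB/MSW = 53.6529
df = (3, 34)
p-value (upper-tail) = 0.00000
At α=0.1: p < α → reject H₀

reject H₀: yes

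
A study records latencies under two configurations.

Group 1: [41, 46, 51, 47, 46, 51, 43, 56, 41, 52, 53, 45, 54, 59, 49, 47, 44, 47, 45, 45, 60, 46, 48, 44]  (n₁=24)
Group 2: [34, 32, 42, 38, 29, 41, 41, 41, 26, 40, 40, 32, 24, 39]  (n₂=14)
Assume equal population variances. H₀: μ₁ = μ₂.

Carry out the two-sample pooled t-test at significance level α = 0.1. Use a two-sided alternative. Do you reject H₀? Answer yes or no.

reject H₀: yes

x̄₁=48.333, s₁=5.189, n₁=24
x̄₂=35.643, s₂=6.097, n₂=14
s_p² = [23·5.189² + 13·6.097²]/36 = 30.6263
SE = √(s_p²·(1/24+1/14)) = 1.8611
t = (48.333−35.643)/1.8611 = 6.8188
df = 36
p-value (two-sided) = 0.00000
At α=0.1: p < α → reject H₀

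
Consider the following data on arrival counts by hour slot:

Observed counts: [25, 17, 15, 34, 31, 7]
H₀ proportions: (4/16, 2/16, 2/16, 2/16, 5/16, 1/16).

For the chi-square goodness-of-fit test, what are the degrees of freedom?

df = k − 1 = 6 − 1 = 5

degrees of freedom = 5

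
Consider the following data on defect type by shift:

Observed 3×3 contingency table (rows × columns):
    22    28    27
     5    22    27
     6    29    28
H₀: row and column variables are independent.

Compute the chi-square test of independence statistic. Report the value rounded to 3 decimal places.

Row totals [77, 54, 63], col totals [33, 79, 82], n=194
χ² = (22−13.10)²/13.10 + (28−31.36)²/31.36 + (27−32.55)²/32.55 + (5−9.19)²/9.19 + (22−21.99)²/21.99 + (27−22.82)²/22.82 + (6−10.72)²/10.72 + (29−25.65)²/25.65 + (28−26.63)²/26.63 = 12.6083
df = 4

test statistic = 12.608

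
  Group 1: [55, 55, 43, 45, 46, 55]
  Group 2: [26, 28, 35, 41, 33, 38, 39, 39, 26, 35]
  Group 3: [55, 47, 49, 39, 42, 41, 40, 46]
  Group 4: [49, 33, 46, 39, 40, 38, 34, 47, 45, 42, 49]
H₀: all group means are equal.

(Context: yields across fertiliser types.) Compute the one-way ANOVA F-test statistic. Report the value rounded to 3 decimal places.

Group means [49.83, 34.00, 44.88, 42.00], grand mean 41.714
SSB = Σnᵢ(x̄ᵢ−x̄)² = 1071.435; SSW = ΣΣ(x−x̄ᵢ)² = 975.708
MSB = 1071.435/3 = 357.1448; MSW = 975.708/31 = 31.4745
F = MSB/MSW = 11.3471
df = (3, 31)

test statistic = 11.347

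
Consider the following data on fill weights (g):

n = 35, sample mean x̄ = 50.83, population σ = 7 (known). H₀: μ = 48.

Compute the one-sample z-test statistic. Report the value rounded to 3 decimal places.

test statistic = 2.392

SE = σ/√n = 7/√35 = 1.1832
z = (x̄−μ₀)/SE = (50.83−48)/1.1832 = 2.3918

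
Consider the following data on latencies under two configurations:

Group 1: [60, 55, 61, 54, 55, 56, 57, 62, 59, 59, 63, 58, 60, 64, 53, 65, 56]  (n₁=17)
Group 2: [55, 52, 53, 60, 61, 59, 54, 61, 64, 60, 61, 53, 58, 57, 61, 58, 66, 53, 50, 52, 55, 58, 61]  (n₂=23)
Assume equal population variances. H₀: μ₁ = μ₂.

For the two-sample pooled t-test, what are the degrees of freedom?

df = n₁ + n₂ − 2 = 17 + 23 − 2 = 38

degrees of freedom = 38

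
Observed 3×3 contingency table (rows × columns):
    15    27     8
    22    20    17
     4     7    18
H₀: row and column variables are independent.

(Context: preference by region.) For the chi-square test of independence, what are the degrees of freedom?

degrees of freedom = 4

df = (r−1)(c−1) = (3−1)·(3−1) = 4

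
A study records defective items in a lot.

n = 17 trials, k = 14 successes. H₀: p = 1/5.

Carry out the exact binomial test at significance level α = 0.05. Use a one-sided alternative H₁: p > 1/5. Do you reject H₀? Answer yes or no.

Exact binomial: n=17, k=14, p₀=1/5=0.2000
P(X≥14) from Σ C(n,i)·p₀^i·(1−p₀)^(n−i)
p-value (one-sided, H₁ greater) = 0.00000
At α=0.05: p < α → reject H₀

reject H₀: yes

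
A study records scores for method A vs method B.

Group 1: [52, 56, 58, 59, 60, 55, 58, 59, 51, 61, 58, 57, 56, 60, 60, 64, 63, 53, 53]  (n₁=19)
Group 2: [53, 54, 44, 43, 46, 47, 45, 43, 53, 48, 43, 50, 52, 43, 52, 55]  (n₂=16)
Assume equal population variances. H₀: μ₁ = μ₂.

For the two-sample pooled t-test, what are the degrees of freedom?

df = n₁ + n₂ − 2 = 19 + 16 − 2 = 33

degrees of freedom = 33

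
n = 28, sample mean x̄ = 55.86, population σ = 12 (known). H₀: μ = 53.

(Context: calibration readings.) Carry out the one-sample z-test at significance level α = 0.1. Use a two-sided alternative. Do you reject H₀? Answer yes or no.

SE = σ/√n = 12/√28 = 2.2678
z = (x̄−μ₀)/SE = (55.86−53)/2.2678 = 1.2611
p-value (two-sided) = 0.20726
At α=0.1: p ≥ α → fail to reject H₀

reject H₀: no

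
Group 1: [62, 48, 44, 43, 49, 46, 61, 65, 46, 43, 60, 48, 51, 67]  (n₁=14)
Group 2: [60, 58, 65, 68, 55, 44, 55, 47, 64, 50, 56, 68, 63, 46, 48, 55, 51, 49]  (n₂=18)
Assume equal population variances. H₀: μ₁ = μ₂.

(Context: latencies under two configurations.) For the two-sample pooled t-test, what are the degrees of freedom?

degrees of freedom = 30

df = n₁ + n₂ − 2 = 14 + 18 − 2 = 30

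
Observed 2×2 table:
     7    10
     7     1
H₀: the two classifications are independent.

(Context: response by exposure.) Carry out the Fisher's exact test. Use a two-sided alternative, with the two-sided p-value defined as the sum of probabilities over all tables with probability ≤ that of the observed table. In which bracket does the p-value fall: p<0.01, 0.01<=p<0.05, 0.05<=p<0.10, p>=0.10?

p-value bracket: 0.01<=p<0.05

Margins: r₁=17, r₂=8, c₁=14, c₂=11, n=25
p_obs = C(17,7)·C(8,7)/C(25,14); sum pmf over tables with pmf ≤ p_obs
p-value (two-sided) = 0.04211
→ bracket: 0.01<=p<0.05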